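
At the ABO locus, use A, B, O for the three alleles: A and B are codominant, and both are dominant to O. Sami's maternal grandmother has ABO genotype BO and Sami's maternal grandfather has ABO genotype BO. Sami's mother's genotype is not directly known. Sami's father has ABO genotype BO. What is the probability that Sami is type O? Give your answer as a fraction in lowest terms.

Sami's mother's ABO genotype from BO × BO: 1/4 BB, 1/2 BO, 1/4 OO.
Crossing each possibility with the father BO and summing P(type O): 1/4·0 + 1/2·1/4 + 1/4·1/2 = 1/4.

1/4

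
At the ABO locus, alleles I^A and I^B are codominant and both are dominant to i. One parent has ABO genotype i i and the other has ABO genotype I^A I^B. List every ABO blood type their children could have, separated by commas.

A, B

Gametes from i i × I^A I^B give offspring ABO genotypes I^A i, I^B i, i.e. phenotypes A, B.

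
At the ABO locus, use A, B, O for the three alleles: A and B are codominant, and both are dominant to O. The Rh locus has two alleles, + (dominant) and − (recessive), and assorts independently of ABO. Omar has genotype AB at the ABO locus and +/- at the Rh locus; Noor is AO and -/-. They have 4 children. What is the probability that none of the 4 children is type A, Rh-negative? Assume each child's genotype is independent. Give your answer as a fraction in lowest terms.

ABO cross AB × AO → 1/2 A, 1/4 B, 1/4 AB.
Rh cross +/- × -/- → 1/2 Rh+, 1/2 Rh-; so P(type A, Rh-negative) = 1/2 × 1/2 = 1/4 per child.
P(not type A, Rh-negative) = 3/4 for one child; (3/4)^4 = 81/256.

81/256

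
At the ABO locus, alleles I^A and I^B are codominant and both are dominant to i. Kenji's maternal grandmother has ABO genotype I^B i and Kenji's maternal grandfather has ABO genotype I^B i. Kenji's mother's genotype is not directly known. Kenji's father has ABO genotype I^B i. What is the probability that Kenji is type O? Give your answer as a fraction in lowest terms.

1/4

Kenji's mother's ABO genotype from I^B i × I^B i: 1/4 I^B I^B, 1/2 I^B i, 1/4 i i.
Crossing each possibility with the father I^B i and summing P(type O): 1/4·0 + 1/2·1/4 + 1/4·1/2 = 1/4.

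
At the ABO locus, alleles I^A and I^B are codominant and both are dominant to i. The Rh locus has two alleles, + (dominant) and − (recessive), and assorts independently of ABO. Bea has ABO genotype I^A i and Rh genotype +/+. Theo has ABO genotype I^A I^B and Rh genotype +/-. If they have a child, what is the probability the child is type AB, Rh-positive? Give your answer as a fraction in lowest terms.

ABO cross I^A i × I^A I^B → offspring phenotypes: 1/2 A, 1/4 B, 1/4 AB.
Rh cross +/+ × +/- → 1 Rh+.
Independent loci: P(type AB, Rh-positive) = 1/4 × 1 = 1/4.

1/4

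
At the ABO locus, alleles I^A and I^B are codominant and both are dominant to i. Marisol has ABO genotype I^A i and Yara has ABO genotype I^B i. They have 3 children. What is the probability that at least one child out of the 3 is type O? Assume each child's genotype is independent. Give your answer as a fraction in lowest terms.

ABO cross I^A i × I^B i → 1/4 O, 1/4 A, 1/4 B, 1/4 AB.
So P(type O) = 1/4 per child.
P(none) = (3/4)^3 = 27/64; P(at least one) = 1 − 27/64 = 37/64.

37/64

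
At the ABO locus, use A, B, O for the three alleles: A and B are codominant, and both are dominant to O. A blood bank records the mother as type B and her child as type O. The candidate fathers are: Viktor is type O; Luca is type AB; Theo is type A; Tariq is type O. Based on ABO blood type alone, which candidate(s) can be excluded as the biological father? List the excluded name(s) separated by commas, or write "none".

Luca

A candidate is excluded only if no genotype consistent with his phenotype could produce a type O child with a type B mother.
Luca (type AB): no genotype consistent with that phenotype can produce a type-O child with a type-B mother.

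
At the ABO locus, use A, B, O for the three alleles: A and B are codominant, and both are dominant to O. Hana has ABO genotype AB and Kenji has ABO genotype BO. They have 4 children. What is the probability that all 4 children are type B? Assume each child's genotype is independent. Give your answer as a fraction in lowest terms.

ABO cross AB × BO → 1/4 A, 1/2 B, 1/4 AB.
So P(type B) = 1/2 per child.
All 4 independent: (1/2)^4 = 1/16.

1/16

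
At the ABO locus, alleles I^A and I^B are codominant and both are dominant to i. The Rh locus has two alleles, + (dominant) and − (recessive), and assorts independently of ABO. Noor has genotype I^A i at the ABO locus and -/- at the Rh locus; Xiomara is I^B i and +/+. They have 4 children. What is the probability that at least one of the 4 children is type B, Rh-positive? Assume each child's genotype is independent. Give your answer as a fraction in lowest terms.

175/256

ABO cross I^A i × I^B i → 1/4 O, 1/4 A, 1/4 B, 1/4 AB.
Rh cross -/- × +/+ → 1 Rh+; so P(type B, Rh-positive) = 1/4 × 1 = 1/4 per child.
P(none) = (3/4)^4 = 81/256; P(at least one) = 1 − 81/256 = 175/256.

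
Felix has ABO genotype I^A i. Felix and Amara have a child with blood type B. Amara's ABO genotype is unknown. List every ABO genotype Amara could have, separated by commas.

I^A I^B, I^B I^B, I^B i

For each candidate genotype of Amara, check whether crossing it with I^A i can produce every observed child phenotype.
  I^A I^A → possible child types {A} ✗
  I^A I^B → possible child types {A, B, AB} ✓
  I^A i → possible child types {O, A} ✗
  I^B I^B → possible child types {B, AB} ✓
  I^B i → possible child types {O, A, B, AB} ✓
  i i → possible child types {O, A} ✗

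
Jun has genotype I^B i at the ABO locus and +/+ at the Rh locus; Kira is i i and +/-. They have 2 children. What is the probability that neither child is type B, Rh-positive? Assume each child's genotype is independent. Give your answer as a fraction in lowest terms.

1/4

ABO cross I^B i × i i → 1/2 O, 1/2 B.
Rh cross +/+ × +/- → 1 Rh+; so P(type B, Rh-positive) = 1/2 × 1 = 1/2 per child.
P(not type B, Rh-positive) = 1/2 for one child; (1/2)^2 = 1/4.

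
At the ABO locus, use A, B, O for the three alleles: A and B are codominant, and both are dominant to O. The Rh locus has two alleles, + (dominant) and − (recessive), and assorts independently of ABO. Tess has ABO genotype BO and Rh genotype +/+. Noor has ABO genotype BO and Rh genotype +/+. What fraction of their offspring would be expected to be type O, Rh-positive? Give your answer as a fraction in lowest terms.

ABO cross BO × BO → offspring phenotypes: 1/4 O, 3/4 B.
Rh cross +/+ × +/+ → 1 Rh+.
Independent loci: P(type O, Rh-positive) = 1/4 × 1 = 1/4.

1/4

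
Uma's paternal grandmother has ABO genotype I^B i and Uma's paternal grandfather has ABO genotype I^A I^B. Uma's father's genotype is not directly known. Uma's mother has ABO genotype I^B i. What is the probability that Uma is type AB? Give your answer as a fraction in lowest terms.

Uma's father's ABO genotype from I^B i × I^A I^B: 1/4 I^A I^B, 1/4 I^A i, 1/4 I^B I^B, 1/4 I^B i.
Crossing each possibility with the mother I^B i and summing P(type AB): 1/4·1/4 + 1/4·1/4 + 1/4·0 + 1/4·0 = 1/8.

1/8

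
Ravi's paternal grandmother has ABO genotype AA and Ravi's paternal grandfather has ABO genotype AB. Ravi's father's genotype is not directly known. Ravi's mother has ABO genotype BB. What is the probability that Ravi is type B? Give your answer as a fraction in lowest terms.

1/4

Ravi's father's ABO genotype from AA × AB: 1/2 AA, 1/2 AB.
Crossing each possibility with the mother BB and summing P(type B): 1/2·0 + 1/2·1/2 = 1/4.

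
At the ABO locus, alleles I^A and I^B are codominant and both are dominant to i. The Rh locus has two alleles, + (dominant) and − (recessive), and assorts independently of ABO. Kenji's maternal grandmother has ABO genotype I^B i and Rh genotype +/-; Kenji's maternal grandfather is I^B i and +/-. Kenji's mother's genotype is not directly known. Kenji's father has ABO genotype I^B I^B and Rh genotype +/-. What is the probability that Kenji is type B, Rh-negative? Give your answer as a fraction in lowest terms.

Kenji's mother's ABO genotype from I^B i × I^B i: 1/4 I^B I^B, 1/2 I^B i, 1/4 i i.
Crossing each possibility with the father I^B I^B and summing P(type B): 1/4·1 + 1/2·1 + 1/4·1 = 1.
Similarly for Rh via the mother's Rh distribution: P(Rh-) = 1/4.
Independent loci: 1 × 1/4 = 1/4.

1/4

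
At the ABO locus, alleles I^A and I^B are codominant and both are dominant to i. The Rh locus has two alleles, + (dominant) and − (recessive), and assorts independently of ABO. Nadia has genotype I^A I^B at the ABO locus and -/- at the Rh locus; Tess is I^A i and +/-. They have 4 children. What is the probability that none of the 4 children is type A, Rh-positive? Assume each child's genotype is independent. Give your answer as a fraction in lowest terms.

ABO cross I^A I^B × I^A i → 1/2 A, 1/4 B, 1/4 AB.
Rh cross -/- × +/- → 1/2 Rh+, 1/2 Rh-; so P(type A, Rh-positive) = 1/2 × 1/2 = 1/4 per child.
P(not type A, Rh-positive) = 3/4 for one child; (3/4)^4 = 81/256.

81/256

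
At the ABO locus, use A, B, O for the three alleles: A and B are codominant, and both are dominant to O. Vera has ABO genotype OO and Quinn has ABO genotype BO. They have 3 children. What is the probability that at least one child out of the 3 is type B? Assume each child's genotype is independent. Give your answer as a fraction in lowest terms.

ABO cross OO × BO → 1/2 O, 1/2 B.
So P(type B) = 1/2 per child.
P(none) = (1/2)^3 = 1/8; P(at least one) = 1 − 1/8 = 7/8.

7/8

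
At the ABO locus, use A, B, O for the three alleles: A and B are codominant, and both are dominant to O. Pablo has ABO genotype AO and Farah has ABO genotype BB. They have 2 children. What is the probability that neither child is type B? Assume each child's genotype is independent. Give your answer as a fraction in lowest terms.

1/4

ABO cross AO × BB → 1/2 B, 1/2 AB.
So P(type B) = 1/2 per child.
P(not type B) = 1/2 for one child; (1/2)^2 = 1/4.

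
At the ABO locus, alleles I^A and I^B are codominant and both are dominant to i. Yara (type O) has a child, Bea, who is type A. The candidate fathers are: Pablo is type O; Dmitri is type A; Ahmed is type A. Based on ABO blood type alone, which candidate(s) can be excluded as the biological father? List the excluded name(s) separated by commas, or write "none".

Pablo

A candidate is excluded only if no genotype consistent with his phenotype could produce a type A child with a type O mother.
Pablo (type O): no genotype consistent with that phenotype can produce a type-A child with a type-O mother.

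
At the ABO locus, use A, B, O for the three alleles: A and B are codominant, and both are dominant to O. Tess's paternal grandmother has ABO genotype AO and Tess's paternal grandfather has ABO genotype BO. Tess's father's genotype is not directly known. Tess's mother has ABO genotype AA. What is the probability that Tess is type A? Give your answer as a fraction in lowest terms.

Tess's father's ABO genotype from AO × BO: 1/4 AB, 1/4 AO, 1/4 BO, 1/4 OO.
Crossing each possibility with the mother AA and summing P(type A): 1/4·1/2 + 1/4·1 + 1/4·1/2 + 1/4·1 = 3/4.

3/4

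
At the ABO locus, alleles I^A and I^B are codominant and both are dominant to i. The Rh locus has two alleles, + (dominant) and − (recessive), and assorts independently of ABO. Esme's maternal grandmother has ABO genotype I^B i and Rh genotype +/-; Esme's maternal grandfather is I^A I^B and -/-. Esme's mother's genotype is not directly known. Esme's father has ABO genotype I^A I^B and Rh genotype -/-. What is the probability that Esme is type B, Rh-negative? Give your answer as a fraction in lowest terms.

9/32

Esme's mother's ABO genotype from I^B i × I^A I^B: 1/4 I^A I^B, 1/4 I^A i, 1/4 I^B I^B, 1/4 I^B i.
Crossing each possibility with the father I^A I^B and summing P(type B): 1/4·1/4 + 1/4·1/4 + 1/4·1/2 + 1/4·1/2 = 3/8.
Similarly for Rh via the mother's Rh distribution: P(Rh-) = 3/4.
Independent loci: 3/8 × 3/4 = 9/32.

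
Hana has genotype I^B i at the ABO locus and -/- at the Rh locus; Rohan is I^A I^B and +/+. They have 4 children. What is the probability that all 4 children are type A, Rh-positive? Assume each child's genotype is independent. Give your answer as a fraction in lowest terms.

ABO cross I^B i × I^A I^B → 1/4 A, 1/2 B, 1/4 AB.
Rh cross -/- × +/+ → 1 Rh+; so P(type A, Rh-positive) = 1/4 × 1 = 1/4 per child.
All 4 independent: (1/4)^4 = 1/256.

1/256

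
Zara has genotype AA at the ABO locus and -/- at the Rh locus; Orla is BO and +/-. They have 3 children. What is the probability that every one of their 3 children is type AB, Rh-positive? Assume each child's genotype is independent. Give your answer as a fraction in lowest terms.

ABO cross AA × BO → 1/2 A, 1/2 AB.
Rh cross -/- × +/- → 1/2 Rh+, 1/2 Rh-; so P(type AB, Rh-positive) = 1/2 × 1/2 = 1/4 per child.
All 3 independent: (1/4)^3 = 1/64.

1/64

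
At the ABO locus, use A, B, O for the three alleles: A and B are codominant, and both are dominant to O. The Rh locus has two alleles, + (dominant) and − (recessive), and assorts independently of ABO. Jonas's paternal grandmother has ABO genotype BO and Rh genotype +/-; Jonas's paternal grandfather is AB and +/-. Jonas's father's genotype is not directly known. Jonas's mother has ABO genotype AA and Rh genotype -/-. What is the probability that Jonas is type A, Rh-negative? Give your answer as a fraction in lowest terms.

Jonas's father's ABO genotype from BO × AB: 1/4 AB, 1/4 AO, 1/4 BB, 1/4 BO.
Crossing each possibility with the mother AA and summing P(type A): 1/4·1/2 + 1/4·1 + 1/4·0 + 1/4·1/2 = 1/2.
Similarly for Rh via the father's Rh distribution: P(Rh-) = 1/2.
Independent loci: 1/2 × 1/2 = 1/4.

1/4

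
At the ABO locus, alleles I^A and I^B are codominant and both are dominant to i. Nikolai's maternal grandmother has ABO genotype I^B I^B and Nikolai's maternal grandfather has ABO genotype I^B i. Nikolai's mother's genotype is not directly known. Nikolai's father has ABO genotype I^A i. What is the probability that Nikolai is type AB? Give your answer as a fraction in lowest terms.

3/8

Nikolai's mother's ABO genotype from I^B I^B × I^B i: 1/2 I^B I^B, 1/2 I^B i.
Crossing each possibility with the father I^A i and summing P(type AB): 1/2·1/2 + 1/2·1/4 = 3/8.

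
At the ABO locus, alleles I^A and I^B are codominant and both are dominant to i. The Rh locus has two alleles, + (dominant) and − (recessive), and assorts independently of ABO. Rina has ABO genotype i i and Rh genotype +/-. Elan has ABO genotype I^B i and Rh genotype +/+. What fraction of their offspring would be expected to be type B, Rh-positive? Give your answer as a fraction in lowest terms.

1/2

ABO cross i i × I^B i → offspring phenotypes: 1/2 O, 1/2 B.
Rh cross +/- × +/+ → 1 Rh+.
Independent loci: P(type B, Rh-positive) = 1/2 × 1 = 1/2.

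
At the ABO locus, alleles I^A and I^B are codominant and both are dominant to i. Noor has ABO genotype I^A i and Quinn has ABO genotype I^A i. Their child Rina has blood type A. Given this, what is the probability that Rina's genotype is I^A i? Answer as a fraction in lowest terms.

Cross I^A i × I^A i → 1/4 I^A I^A, 1/2 I^A i, 1/4 i i.
Type-A genotypes among offspring: I^A I^A (1/4), I^A i (1/2); total 3/4.
P(I^A i | type A) = (1/2) / (3/4) = 2/3.

2/3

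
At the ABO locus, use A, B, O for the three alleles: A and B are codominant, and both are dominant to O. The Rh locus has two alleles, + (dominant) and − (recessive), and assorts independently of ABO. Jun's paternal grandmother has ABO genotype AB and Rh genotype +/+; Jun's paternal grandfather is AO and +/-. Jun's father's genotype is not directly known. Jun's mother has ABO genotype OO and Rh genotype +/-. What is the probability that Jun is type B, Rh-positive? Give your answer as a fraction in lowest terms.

7/32

Jun's father's ABO genotype from AB × AO: 1/4 AA, 1/4 AB, 1/4 AO, 1/4 BO.
Crossing each possibility with the mother OO and summing P(type B): 1/4·0 + 1/4·1/2 + 1/4·0 + 1/4·1/2 = 1/4.
Similarly for Rh via the father's Rh distribution: P(Rh+) = 7/8.
Independent loci: 1/4 × 7/8 = 7/32.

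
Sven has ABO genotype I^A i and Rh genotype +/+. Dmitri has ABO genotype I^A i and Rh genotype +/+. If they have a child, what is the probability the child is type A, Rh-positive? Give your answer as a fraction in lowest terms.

ABO cross I^A i × I^A i → offspring phenotypes: 1/4 O, 3/4 A.
Rh cross +/+ × +/+ → 1 Rh+.
Independent loci: P(type A, Rh-positive) = 3/4 × 1 = 3/4.

3/4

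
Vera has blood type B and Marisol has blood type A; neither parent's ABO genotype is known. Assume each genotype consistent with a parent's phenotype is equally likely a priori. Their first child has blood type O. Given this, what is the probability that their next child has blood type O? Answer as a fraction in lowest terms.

1/4

Possible genotypes: Vera ∈ {BB, BO}; Marisol ∈ {AA, AO}.
Weight each parental genotype pair by prior × P(type-O child):
  BO × AO: posterior weight 1; P(next child type O) = 1/4.
Weighted sum = 1/4.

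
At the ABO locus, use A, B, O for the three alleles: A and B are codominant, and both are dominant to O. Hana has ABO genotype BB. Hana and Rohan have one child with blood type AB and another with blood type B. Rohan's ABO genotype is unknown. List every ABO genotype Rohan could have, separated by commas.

For each candidate genotype of Rohan, check whether crossing it with BB can produce every observed child phenotype.
  AA → possible child types {AB} ✗
  AB → possible child types {B, AB} ✓
  AO → possible child types {B, AB} ✓
  BB → possible child types {B} ✗
  BO → possible child types {B} ✗
  OO → possible child types {B} ✗

AB, AO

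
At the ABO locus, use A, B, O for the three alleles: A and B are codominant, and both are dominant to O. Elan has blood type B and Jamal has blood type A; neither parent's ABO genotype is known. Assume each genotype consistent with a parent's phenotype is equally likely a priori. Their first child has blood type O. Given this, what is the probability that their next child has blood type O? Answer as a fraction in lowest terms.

1/4

Possible genotypes: Elan ∈ {BB, BO}; Jamal ∈ {AA, AO}.
Weight each parental genotype pair by prior × P(type-O child):
  BO × AO: posterior weight 1; P(next child type O) = 1/4.
Weighted sum = 1/4.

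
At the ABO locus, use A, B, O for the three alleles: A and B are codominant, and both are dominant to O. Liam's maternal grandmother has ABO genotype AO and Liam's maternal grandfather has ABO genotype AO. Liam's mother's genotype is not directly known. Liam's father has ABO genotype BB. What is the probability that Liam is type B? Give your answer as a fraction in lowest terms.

1/2

Liam's mother's ABO genotype from AO × AO: 1/4 AA, 1/2 AO, 1/4 OO.
Crossing each possibility with the father BB and summing P(type B): 1/4·0 + 1/2·1/2 + 1/4·1 = 1/2.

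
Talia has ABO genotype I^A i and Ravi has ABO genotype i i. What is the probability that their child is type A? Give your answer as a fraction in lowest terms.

ABO cross I^A i × i i → offspring phenotypes: 1/2 O, 1/2 A.
So P(type A) = 1/2.

1/2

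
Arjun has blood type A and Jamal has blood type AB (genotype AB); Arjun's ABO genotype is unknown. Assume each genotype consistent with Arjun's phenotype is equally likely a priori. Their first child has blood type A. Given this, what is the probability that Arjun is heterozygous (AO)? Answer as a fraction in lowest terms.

Possible genotypes: Arjun ∈ {AA, AO}; Jamal ∈ {AB}.
Weight each parental genotype pair by prior × P(type-A child):
  AA × AB: posterior weight 1/2.
  AO × AB: posterior weight 1/2.
Sum the posterior weight over pairs where Arjun is AO: 1/2.

1/2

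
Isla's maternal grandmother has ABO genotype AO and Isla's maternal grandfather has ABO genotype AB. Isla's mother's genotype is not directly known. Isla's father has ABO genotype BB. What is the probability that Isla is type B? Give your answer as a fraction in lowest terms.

1/2

Isla's mother's ABO genotype from AO × AB: 1/4 AA, 1/4 AB, 1/4 AO, 1/4 BO.
Crossing each possibility with the father BB and summing P(type B): 1/4·0 + 1/4·1/2 + 1/4·1/2 + 1/4·1 = 1/2.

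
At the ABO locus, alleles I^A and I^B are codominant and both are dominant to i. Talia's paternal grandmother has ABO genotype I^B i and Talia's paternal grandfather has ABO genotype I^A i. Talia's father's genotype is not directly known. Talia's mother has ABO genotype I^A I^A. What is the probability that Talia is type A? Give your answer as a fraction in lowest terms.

3/4

Talia's father's ABO genotype from I^B i × I^A i: 1/4 I^A I^B, 1/4 I^A i, 1/4 I^B i, 1/4 i i.
Crossing each possibility with the mother I^A I^A and summing P(type A): 1/4·1/2 + 1/4·1 + 1/4·1/2 + 1/4·1 = 3/4.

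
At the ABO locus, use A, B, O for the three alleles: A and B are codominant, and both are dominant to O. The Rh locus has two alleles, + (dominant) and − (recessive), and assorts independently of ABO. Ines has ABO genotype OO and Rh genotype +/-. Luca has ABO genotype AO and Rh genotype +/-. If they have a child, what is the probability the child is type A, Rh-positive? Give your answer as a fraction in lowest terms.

ABO cross OO × AO → offspring phenotypes: 1/2 O, 1/2 A.
Rh cross +/- × +/- → 3/4 Rh+, 1/4 Rh-.
Independent loci: P(type A, Rh-positive) = 1/2 × 3/4 = 3/8.

3/8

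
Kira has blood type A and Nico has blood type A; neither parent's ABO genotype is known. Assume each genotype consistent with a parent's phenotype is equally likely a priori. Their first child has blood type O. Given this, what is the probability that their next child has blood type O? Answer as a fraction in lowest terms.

1/4

Possible genotypes: Kira ∈ {I^A I^A, I^A i}; Nico ∈ {I^A I^A, I^A i}.
Weight each parental genotype pair by prior × P(type-O child):
  I^A i × I^A i: posterior weight 1; P(next child type O) = 1/4.
Weighted sum = 1/4.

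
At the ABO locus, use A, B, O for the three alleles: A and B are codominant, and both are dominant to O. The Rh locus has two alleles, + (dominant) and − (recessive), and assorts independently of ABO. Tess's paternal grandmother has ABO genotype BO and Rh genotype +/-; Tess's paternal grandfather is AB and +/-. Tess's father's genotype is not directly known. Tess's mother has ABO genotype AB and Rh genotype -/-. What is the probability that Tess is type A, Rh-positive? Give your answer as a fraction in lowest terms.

Tess's father's ABO genotype from BO × AB: 1/4 AB, 1/4 AO, 1/4 BB, 1/4 BO.
Crossing each possibility with the mother AB and summing P(type A): 1/4·1/4 + 1/4·1/2 + 1/4·0 + 1/4·1/4 = 1/4.
Similarly for Rh via the father's Rh distribution: P(Rh+) = 1/2.
Independent loci: 1/4 × 1/2 = 1/8.

1/8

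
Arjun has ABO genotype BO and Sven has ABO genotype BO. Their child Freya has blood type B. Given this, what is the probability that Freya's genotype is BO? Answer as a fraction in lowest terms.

Cross BO × BO → 1/4 BB, 1/2 BO, 1/4 OO.
Type-B genotypes among offspring: BB (1/4), BO (1/2); total 3/4.
P(BO | type B) = (1/2) / (3/4) = 2/3.

2/3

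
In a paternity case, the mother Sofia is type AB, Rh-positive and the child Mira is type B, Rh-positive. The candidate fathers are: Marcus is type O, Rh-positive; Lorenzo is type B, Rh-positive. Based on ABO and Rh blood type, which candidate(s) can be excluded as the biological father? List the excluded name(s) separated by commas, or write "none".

none

A candidate is excluded only if no genotype consistent with his phenotype could produce a type B, Rh-positive child with a type AB, Rh-positive mother.
Every candidate has at least one consistent genotype combination, so none can be excluded.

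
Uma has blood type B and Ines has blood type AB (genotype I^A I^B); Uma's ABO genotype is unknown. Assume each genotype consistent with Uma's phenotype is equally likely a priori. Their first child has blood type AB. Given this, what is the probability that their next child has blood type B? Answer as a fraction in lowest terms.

1/2

Possible genotypes: Uma ∈ {I^B I^B, I^B i}; Ines ∈ {I^A I^B}.
Weight each parental genotype pair by prior × P(type-AB child):
  I^B I^B × I^A I^B: posterior weight 2/3; P(next child type B) = 1/2.
  I^B i × I^A I^B: posterior weight 1/3; P(next child type B) = 1/2.
Weighted sum = 1/2.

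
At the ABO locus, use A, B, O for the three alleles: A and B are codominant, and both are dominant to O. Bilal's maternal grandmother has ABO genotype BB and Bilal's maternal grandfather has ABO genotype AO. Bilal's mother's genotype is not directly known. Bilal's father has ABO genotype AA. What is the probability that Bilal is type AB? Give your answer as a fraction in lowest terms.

Bilal's mother's ABO genotype from BB × AO: 1/2 AB, 1/2 BO.
Crossing each possibility with the father AA and summing P(type AB): 1/2·1/2 + 1/2·1/2 = 1/2.

1/2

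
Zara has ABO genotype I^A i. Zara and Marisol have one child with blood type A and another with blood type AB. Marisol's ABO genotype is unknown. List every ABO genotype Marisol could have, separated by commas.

For each candidate genotype of Marisol, check whether crossing it with I^A i can produce every observed child phenotype.
  I^A I^A → possible child types {A} ✗
  I^A I^B → possible child types {A, B, AB} ✓
  I^A i → possible child types {O, A} ✗
  I^B I^B → possible child types {B, AB} ✗
  I^B i → possible child types {O, A, B, AB} ✓
  i i → possible child types {O, A} ✗

I^A I^B, I^B i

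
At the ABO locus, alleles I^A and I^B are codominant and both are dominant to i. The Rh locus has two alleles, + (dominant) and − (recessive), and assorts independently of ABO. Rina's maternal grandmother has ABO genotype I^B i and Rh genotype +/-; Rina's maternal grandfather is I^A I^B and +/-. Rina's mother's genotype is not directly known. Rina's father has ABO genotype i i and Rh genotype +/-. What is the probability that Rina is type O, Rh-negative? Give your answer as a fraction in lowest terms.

1/16

Rina's mother's ABO genotype from I^B i × I^A I^B: 1/4 I^A I^B, 1/4 I^A i, 1/4 I^B I^B, 1/4 I^B i.
Crossing each possibility with the father i i and summing P(type O): 1/4·0 + 1/4·1/2 + 1/4·0 + 1/4·1/2 = 1/4.
Similarly for Rh via the mother's Rh distribution: P(Rh-) = 1/4.
Independent loci: 1/4 × 1/4 = 1/16.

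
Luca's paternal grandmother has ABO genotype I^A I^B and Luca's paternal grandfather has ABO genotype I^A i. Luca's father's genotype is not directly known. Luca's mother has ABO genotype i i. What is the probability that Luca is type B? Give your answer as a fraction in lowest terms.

1/4

Luca's father's ABO genotype from I^A I^B × I^A i: 1/4 I^A I^A, 1/4 I^A I^B, 1/4 I^A i, 1/4 I^B i.
Crossing each possibility with the mother i i and summing P(type B): 1/4·0 + 1/4·1/2 + 1/4·0 + 1/4·1/2 = 1/4.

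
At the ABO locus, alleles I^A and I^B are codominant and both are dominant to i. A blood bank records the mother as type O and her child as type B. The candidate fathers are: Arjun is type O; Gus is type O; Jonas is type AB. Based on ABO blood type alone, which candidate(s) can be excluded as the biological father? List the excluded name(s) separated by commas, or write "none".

A candidate is excluded only if no genotype consistent with his phenotype could produce a type B child with a type O mother.
Arjun (type O): no genotype consistent with that phenotype can produce a type-B child with a type-O mother.
Gus (type O): no genotype consistent with that phenotype can produce a type-B child with a type-O mother.

Arjun, Gus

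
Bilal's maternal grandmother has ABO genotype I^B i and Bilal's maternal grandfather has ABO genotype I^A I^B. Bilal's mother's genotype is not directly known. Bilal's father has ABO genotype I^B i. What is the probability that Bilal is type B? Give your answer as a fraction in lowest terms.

Bilal's mother's ABO genotype from I^B i × I^A I^B: 1/4 I^A I^B, 1/4 I^A i, 1/4 I^B I^B, 1/4 I^B i.
Crossing each possibility with the father I^B i and summing P(type B): 1/4·1/2 + 1/4·1/4 + 1/4·1 + 1/4·3/4 = 5/8.

5/8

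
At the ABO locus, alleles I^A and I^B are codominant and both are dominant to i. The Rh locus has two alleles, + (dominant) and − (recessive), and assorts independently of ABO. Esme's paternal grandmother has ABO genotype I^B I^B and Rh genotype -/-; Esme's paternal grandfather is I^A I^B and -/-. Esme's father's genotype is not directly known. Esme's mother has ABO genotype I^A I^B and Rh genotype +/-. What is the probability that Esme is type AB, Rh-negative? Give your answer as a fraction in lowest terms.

1/4

Esme's father's ABO genotype from I^B I^B × I^A I^B: 1/2 I^A I^B, 1/2 I^B I^B.
Crossing each possibility with the mother I^A I^B and summing P(type AB): 1/2·1/2 + 1/2·1/2 = 1/2.
Similarly for Rh via the father's Rh distribution: P(Rh-) = 1/2.
Independent loci: 1/2 × 1/2 = 1/4.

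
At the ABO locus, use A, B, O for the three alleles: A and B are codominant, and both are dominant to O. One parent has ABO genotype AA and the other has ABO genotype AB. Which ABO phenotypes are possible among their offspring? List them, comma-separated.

A, AB

Gametes from AA × AB give offspring ABO genotypes AA, AB, i.e. phenotypes A, AB.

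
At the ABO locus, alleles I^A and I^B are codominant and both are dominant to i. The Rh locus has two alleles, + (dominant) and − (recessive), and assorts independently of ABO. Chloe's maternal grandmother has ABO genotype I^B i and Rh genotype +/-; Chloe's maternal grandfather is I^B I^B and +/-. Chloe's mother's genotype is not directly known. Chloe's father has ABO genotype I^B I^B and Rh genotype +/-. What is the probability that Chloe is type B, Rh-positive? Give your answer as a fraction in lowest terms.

Chloe's mother's ABO genotype from I^B i × I^B I^B: 1/2 I^B I^B, 1/2 I^B i.
Crossing each possibility with the father I^B I^B and summing P(type B): 1/2·1 + 1/2·1 = 1.
Similarly for Rh via the mother's Rh distribution: P(Rh+) = 3/4.
Independent loci: 1 × 3/4 = 3/4.

3/4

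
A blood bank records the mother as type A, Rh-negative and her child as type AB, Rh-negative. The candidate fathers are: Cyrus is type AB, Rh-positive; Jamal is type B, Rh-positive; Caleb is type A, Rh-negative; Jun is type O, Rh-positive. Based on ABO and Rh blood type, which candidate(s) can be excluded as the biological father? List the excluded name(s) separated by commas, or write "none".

Caleb, Jun

A candidate is excluded only if no genotype consistent with his phenotype could produce a type AB, Rh-negative child with a type A, Rh-negative mother.
Caleb (type A, Rh-): no genotype consistent with that phenotype can produce a type-AB Rh- child with a type-A mother.
Jun (type O, Rh+): no genotype consistent with that phenotype can produce a type-AB Rh- child with a type-A mother.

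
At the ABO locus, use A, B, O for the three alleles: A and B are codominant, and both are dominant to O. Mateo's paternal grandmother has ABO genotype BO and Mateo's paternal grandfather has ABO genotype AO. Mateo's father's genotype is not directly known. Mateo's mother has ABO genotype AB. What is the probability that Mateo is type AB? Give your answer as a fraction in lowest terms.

Mateo's father's ABO genotype from BO × AO: 1/4 AB, 1/4 AO, 1/4 BO, 1/4 OO.
Crossing each possibility with the mother AB and summing P(type AB): 1/4·1/2 + 1/4·1/4 + 1/4·1/4 + 1/4·0 = 1/4.

1/4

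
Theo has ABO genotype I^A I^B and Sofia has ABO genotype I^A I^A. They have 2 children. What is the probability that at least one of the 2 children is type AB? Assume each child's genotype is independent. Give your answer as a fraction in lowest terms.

3/4

ABO cross I^A I^B × I^A I^A → 1/2 A, 1/2 AB.
So P(type AB) = 1/2 per child.
P(none) = (1/2)^2 = 1/4; P(at least one) = 1 − 1/4 = 3/4.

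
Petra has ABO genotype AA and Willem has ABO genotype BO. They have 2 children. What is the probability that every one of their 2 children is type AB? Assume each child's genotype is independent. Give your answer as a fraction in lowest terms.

1/4

ABO cross AA × BO → 1/2 A, 1/2 AB.
So P(type AB) = 1/2 per child.
All 2 independent: (1/2)^2 = 1/4.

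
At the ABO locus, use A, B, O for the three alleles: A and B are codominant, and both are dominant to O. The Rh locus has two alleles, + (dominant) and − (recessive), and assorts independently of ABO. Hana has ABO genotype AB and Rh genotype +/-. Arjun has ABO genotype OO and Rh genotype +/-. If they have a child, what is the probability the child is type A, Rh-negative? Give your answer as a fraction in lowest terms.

ABO cross AB × OO → offspring phenotypes: 1/2 A, 1/2 B.
Rh cross +/- × +/- → 3/4 Rh+, 1/4 Rh-.
Independent loci: P(type A, Rh-negative) = 1/2 × 1/4 = 1/8.

1/8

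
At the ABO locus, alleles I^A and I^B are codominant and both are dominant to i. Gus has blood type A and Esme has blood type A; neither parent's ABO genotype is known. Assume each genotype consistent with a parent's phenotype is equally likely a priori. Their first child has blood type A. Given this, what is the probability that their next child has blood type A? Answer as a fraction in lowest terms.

19/20

Possible genotypes: Gus ∈ {I^A I^A, I^A i}; Esme ∈ {I^A I^A, I^A i}.
Weight each parental genotype pair by prior × P(type-A child):
  I^A I^A × I^A I^A: posterior weight 4/15; P(next child type A) = 1.
  I^A I^A × I^A i: posterior weight 4/15; P(next child type A) = 1.
  I^A i × I^A I^A: posterior weight 4/15; P(next child type A) = 1.
  I^A i × I^A i: posterior weight 1/5; P(next child type A) = 3/4.
Weighted sum = 19/20.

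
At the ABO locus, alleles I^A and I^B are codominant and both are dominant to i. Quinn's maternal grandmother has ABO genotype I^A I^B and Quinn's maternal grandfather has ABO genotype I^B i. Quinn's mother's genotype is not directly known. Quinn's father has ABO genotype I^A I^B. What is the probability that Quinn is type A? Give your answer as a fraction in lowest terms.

Quinn's mother's ABO genotype from I^A I^B × I^B i: 1/4 I^A I^B, 1/4 I^A i, 1/4 I^B I^B, 1/4 I^B i.
Crossing each possibility with the father I^A I^B and summing P(type A): 1/4·1/4 + 1/4·1/2 + 1/4·0 + 1/4·1/4 = 1/4.

1/4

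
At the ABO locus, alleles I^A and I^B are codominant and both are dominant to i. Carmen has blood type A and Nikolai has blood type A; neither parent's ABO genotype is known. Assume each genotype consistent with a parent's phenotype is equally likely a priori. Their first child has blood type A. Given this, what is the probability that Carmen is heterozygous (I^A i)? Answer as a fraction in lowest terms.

7/15

Possible genotypes: Carmen ∈ {I^A I^A, I^A i}; Nikolai ∈ {I^A I^A, I^A i}.
Weight each parental genotype pair by prior × P(type-A child):
  I^A I^A × I^A I^A: posterior weight 4/15.
  I^A I^A × I^A i: posterior weight 4/15.
  I^A i × I^A I^A: posterior weight 4/15.
  I^A i × I^A i: posterior weight 1/5.
Sum the posterior weight over pairs where Carmen is I^A i: 7/15.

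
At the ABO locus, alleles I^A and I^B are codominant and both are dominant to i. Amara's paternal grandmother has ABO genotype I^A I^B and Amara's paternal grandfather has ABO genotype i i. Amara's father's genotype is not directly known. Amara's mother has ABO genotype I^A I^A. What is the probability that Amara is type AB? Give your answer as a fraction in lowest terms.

1/4

Amara's father's ABO genotype from I^A I^B × i i: 1/2 I^A i, 1/2 I^B i.
Crossing each possibility with the mother I^A I^A and summing P(type AB): 1/2·0 + 1/2·1/2 = 1/4.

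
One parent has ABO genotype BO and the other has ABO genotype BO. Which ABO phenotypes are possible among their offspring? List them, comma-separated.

Gametes from BO × BO give offspring ABO genotypes BB, BO, OO, i.e. phenotypes O, B.

O, B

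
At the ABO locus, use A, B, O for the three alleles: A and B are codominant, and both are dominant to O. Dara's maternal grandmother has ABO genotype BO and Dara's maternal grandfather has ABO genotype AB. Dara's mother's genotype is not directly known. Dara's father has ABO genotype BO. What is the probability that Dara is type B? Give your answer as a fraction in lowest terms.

Dara's mother's ABO genotype from BO × AB: 1/4 AB, 1/4 AO, 1/4 BB, 1/4 BO.
Crossing each possibility with the father BO and summing P(type B): 1/4·1/2 + 1/4·1/4 + 1/4·1 + 1/4·3/4 = 5/8.

5/8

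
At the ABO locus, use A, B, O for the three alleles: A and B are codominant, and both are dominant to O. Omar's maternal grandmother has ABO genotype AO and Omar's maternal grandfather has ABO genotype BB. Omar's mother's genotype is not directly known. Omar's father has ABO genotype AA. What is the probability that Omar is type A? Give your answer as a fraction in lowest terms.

Omar's mother's ABO genotype from AO × BB: 1/2 AB, 1/2 BO.
Crossing each possibility with the father AA and summing P(type A): 1/2·1/2 + 1/2·1/2 = 1/2.

1/2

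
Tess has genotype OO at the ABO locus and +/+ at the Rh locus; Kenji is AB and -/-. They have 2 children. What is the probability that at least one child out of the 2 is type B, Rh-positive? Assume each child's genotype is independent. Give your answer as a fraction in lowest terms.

3/4

ABO cross OO × AB → 1/2 A, 1/2 B.
Rh cross +/+ × -/- → 1 Rh+; so P(type B, Rh-positive) = 1/2 × 1 = 1/2 per child.
P(none) = (1/2)^2 = 1/4; P(at least one) = 1 − 1/4 = 3/4.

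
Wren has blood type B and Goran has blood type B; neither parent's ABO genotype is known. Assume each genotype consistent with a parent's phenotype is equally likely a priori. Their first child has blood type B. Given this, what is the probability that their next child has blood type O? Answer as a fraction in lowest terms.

Possible genotypes: Wren ∈ {I^B I^B, I^B i}; Goran ∈ {I^B I^B, I^B i}.
Weight each parental genotype pair by prior × P(type-B child):
  I^B I^B × I^B I^B: posterior weight 4/15; P(next child type O) = 0.
  I^B I^B × I^B i: posterior weight 4/15; P(next child type O) = 0.
  I^B i × I^B I^B: posterior weight 4/15; P(next child type O) = 0.
  I^B i × I^B i: posterior weight 1/5; P(next child type O) = 1/4.
Weighted sum = 1/20.

1/20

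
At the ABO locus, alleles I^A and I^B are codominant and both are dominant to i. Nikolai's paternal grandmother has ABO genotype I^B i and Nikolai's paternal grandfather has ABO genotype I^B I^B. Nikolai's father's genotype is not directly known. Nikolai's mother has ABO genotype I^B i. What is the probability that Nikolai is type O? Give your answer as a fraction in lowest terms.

1/8

Nikolai's father's ABO genotype from I^B i × I^B I^B: 1/2 I^B I^B, 1/2 I^B i.
Crossing each possibility with the mother I^B i and summing P(type O): 1/2·0 + 1/2·1/4 = 1/8.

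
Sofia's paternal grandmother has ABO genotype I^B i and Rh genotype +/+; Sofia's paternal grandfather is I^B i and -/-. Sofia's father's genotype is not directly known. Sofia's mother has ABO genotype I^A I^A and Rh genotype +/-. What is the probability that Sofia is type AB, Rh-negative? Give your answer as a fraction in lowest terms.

1/8

Sofia's father's ABO genotype from I^B i × I^B i: 1/4 I^B I^B, 1/2 I^B i, 1/4 i i.
Crossing each possibility with the mother I^A I^A and summing P(type AB): 1/4·1 + 1/2·1/2 + 1/4·0 = 1/2.
Similarly for Rh via the father's Rh distribution: P(Rh-) = 1/4.
Independent loci: 1/2 × 1/4 = 1/8.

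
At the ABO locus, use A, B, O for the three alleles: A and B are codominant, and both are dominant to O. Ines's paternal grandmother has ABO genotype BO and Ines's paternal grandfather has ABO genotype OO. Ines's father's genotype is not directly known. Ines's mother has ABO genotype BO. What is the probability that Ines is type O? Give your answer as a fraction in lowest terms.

3/8

Ines's father's ABO genotype from BO × OO: 1/2 BO, 1/2 OO.
Crossing each possibility with the mother BO and summing P(type O): 1/2·1/4 + 1/2·1/2 = 3/8.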